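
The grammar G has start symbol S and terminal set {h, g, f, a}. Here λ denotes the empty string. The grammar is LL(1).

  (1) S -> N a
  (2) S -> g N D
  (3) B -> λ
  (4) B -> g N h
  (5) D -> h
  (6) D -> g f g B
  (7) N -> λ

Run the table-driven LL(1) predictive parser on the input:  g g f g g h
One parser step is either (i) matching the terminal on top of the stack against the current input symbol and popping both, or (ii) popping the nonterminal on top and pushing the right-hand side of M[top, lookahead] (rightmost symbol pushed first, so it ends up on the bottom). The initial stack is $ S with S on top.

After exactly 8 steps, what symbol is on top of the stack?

     Stack      Input          Action
  1  $ S        g g f g g h $  expand S -> g N D
  2  $ D N g    g g f g g h $  match g
  3  $ D N      g f g g h $    expand N -> λ
  4  $ D        g f g g h $    expand D -> g f g B
  5  $ B g f g  g f g g h $    match g
  6  $ B g f    f g g h $      match f
  7  $ B g      g g h $        match g
  8  $ B        g h $          expand B -> g N h
Stack after step 8: $ h N g (top = g).

g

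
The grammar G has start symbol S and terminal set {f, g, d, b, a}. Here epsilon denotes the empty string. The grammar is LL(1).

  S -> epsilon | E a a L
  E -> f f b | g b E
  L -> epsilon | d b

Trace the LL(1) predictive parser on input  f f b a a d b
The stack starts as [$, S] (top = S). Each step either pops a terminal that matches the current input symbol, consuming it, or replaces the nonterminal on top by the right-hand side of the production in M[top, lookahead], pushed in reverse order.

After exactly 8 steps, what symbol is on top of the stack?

d

     Stack          Input            Action
  1  $ S            f f b a a d b $  expand S -> E a a L
  2  $ L a a E      f f b a a d b $  expand E -> f f b
  3  $ L a a b f f  f f b a a d b $  match f
  4  $ L a a b f    f b a a d b $    match f
  5  $ L a a b      b a a d b $      match b
  6  $ L a a        a a d b $        match a
  7  $ L a          a d b $          match a
  8  $ L            d b $            expand L -> d b
Stack after step 8: $ b d (top = d).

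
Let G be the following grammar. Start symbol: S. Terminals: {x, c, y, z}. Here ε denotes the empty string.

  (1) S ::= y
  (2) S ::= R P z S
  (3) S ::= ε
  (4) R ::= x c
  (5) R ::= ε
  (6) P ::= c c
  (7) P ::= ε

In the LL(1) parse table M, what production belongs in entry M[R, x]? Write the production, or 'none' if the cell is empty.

R ::= x c

FIRST(R) = {ε, x}
FIRST(P) = {ε, c}
FIRST(S) = {ε, c, x, y, z}  (via R P z S)
FOLLOW(S) includes $ since S is the start symbol.
FOLLOW(R): in S::=R P z S, R is followed by P z S with FIRST {c, z}. Thus FOLLOW(R) = {c, z}.
For R ::= x c: FIRST(x c) = {x}, so it goes in M[R, t] for t ∈ {x}.
For R ::= ε: FIRST(ε) = {ε}, so it goes in M[R, t] for t ∈ {}; since ε ∈ FIRST, also for every t ∈ FOLLOW(R) = {c, z}.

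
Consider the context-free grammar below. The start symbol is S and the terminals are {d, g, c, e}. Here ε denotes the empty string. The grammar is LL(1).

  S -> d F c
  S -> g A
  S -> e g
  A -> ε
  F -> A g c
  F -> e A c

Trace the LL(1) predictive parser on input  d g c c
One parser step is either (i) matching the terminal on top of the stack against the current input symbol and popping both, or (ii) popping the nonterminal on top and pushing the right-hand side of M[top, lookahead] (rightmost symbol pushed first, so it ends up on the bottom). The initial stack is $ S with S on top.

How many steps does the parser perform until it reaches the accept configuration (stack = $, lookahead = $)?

7

step 1: stack=$ S  input=d g c c $  — expand S -> d F c
step 2: stack=$ c F d  input=d g c c $  — match d
step 3: stack=$ c F  input=g c c $  — expand F -> A g c
step 4: stack=$ c c g A  input=g c c $  — expand A -> ε
step 5: stack=$ c c g  input=g c c $  — match g
step 6: stack=$ c c  input=c c $  — match c
step 7: stack=$ c  input=c $  — match c
Accept reached after 7 steps.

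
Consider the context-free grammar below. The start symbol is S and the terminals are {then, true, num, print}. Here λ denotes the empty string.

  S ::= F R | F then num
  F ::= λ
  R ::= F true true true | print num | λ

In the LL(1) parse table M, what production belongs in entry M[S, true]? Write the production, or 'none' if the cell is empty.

S ::= F R

FIRST(F) = {λ}
FIRST(R) = {λ, print, true}  (via F true true true)
FIRST(S) = {λ, print, then, true}  (via F R, F then num)
FOLLOW(S) includes $ since S is the start symbol.
FOLLOW(S): S appears on no right-hand side. Thus FOLLOW(S) = {$}.
For S ::= F R: FIRST(F R) = {λ, print, true}, so it goes in M[S, t] for t ∈ {print, true}; since λ ∈ FIRST, also for every t ∈ FOLLOW(S) = {$}.
For S ::= F then num: FIRST(F then num) = {then}, so it goes in M[S, t] for t ∈ {then}.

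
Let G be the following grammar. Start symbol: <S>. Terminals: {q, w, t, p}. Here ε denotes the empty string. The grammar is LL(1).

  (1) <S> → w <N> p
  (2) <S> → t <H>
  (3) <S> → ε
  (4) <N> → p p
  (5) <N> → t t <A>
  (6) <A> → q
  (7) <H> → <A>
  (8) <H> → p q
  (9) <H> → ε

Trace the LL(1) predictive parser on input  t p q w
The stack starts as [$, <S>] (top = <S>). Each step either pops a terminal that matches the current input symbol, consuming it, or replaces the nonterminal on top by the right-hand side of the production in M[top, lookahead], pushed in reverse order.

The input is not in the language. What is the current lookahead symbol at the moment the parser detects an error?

     Stack    Input      Action
  1  $ <S>    t p q w $  expand <S> → t <H>
  2  $ <H> t  t p q w $  match t
  3  $ <H>    p q w $    expand <H> → p q
  4  $ q p    p q w $    match p
  5  $ q      q w $      match q
  6  $        w $        error: stack empty but input remains

w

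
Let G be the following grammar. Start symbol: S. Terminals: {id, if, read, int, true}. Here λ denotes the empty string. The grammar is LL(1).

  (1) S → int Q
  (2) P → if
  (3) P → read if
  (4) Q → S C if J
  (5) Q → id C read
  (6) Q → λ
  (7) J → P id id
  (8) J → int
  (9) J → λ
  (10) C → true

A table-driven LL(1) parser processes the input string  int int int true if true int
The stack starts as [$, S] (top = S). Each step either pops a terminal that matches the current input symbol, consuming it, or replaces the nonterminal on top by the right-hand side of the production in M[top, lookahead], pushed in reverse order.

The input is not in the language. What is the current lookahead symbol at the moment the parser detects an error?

int

      Stack                  Input                           Action
   1  $ S                    int int int true if true int $  expand S → int Q
   2  $ Q int                int int int true if true int $  match int
   3  $ Q                    int int true if true int $      expand Q → S C if J
   4  $ J if C S             int int true if true int $      expand S → int Q
   5  $ J if C Q int         int int true if true int $      match int
   6  $ J if C Q             int true if true int $          expand Q → S C if J
   7  $ J if C J if C S      int true if true int $          expand S → int Q
   8  $ J if C J if C Q int  int true if true int $          match int
   9  $ J if C J if C Q      true if true int $              expand Q → λ
  10  $ J if C J if C        true if true int $              expand C → true
  11  $ J if C J if true     true if true int $              match true
  12  $ J if C J if          if true int $                   match if
  13  $ J if C J             true int $                      expand J → λ
  14  $ J if C               true int $                      expand C → true
  15  $ J if true            true int $                      match true
  16  $ J if                 int $                           error: top is terminal if but lookahead is int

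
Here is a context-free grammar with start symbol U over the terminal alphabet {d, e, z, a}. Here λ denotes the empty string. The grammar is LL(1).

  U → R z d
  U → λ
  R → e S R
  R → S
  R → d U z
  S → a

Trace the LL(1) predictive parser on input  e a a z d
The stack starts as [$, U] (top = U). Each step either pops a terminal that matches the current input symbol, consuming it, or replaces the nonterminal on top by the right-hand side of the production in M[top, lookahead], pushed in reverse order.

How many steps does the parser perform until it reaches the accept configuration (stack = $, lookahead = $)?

10

step 1: stack=$ U  input=e a a z d $  — expand U → R z d
step 2: stack=$ d z R  input=e a a z d $  — expand R → e S R
step 3: stack=$ d z R S e  input=e a a z d $  — match e
step 4: stack=$ d z R S  input=a a z d $  — expand S → a
step 5: stack=$ d z R a  input=a a z d $  — match a
step 6: stack=$ d z R  input=a z d $  — expand R → S
step 7: stack=$ d z S  input=a z d $  — expand S → a
step 8: stack=$ d z a  input=a z d $  — match a
step 9: stack=$ d z  input=z d $  — match z
step 10: stack=$ d  input=d $  — match d
Accept reached after 10 steps.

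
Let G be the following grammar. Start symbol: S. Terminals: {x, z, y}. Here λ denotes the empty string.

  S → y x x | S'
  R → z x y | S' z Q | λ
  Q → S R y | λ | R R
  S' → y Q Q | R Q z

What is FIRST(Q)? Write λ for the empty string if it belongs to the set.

FIRST(S) = {y, z}  (via S')
FIRST(R) = {λ, y, z}  (via S' z Q)
FIRST(Q) = {λ, y, z}  (via S R y, R R)
FIRST(S') = {y, z}  (via R Q z)

{λ, y, z}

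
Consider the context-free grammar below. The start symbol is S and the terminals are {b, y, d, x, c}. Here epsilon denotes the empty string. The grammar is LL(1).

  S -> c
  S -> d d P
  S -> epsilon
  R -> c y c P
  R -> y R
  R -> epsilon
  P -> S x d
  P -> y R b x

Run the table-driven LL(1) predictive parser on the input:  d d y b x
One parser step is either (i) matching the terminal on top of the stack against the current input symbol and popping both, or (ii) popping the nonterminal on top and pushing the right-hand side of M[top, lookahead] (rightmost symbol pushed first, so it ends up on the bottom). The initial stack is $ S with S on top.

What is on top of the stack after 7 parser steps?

x

     Stack      Input        Action
  1  $ S        d d y b x $  expand S -> d d P
  2  $ P d d    d d y b x $  match d
  3  $ P d      d y b x $    match d
  4  $ P        y b x $      expand P -> y R b x
  5  $ x b R y  y b x $      match y
  6  $ x b R    b x $        expand R -> epsilon
  7  $ x b      b x $        match b
Stack after step 7: $ x (top = x).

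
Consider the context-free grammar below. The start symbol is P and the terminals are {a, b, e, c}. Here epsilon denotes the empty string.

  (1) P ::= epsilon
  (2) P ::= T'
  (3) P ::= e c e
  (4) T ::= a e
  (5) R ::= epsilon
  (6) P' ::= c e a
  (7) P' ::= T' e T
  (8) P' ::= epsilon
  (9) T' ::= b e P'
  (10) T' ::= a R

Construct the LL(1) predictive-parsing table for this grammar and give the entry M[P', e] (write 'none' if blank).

FIRST(T) = {a}
FIRST(R) = {epsilon}
FIRST(T') = {a, b}
FIRST(P) = {epsilon, a, b, e}  (via T')
FIRST(P') = {epsilon, a, b, c}  (via T' e T)
FOLLOW(P) includes $ since P is the start symbol.
FOLLOW(T'): in P::=T', the suffix after T' is empty, so FOLLOW(T') ⊇ FOLLOW(P) = {$}; in P'::=T' e T, T' is followed by e T with FIRST {e}. Thus FOLLOW(T') = {$, e}.
FOLLOW(P'): in T'::=b e P', the suffix after P' is empty, so FOLLOW(P') ⊇ FOLLOW(T') = {$, e}. Thus FOLLOW(P') = {$, e}.
For P' ::= c e a: FIRST(c e a) = {c}, so it goes in M[P', t] for t ∈ {c}.
For P' ::= T' e T: FIRST(T' e T) = {a, b}, so it goes in M[P', t] for t ∈ {a, b}.
For P' ::= epsilon: FIRST(epsilon) = {epsilon}, so it goes in M[P', t] for t ∈ {}; since epsilon ∈ FIRST, also for every t ∈ FOLLOW(P') = {$, e}.

P' ::= epsilon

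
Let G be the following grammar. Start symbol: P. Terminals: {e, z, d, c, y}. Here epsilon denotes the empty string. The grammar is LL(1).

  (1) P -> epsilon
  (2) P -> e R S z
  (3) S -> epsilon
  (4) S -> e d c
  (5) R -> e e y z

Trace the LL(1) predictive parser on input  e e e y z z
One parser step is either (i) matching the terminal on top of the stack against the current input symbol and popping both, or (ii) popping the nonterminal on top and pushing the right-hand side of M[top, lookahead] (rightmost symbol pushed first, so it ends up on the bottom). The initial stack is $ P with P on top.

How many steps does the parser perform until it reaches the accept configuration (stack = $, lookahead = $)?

     Stack          Input          Action
  1  $ P            e e e y z z $  expand P -> e R S z
  2  $ z S R e      e e e y z z $  match e
  3  $ z S R        e e y z z $    expand R -> e e y z
  4  $ z S z y e e  e e y z z $    match e
  5  $ z S z y e    e y z z $      match e
  6  $ z S z y      y z z $        match y
  7  $ z S z        z z $          match z
  8  $ z S          z $            expand S -> epsilon
  9  $ z            z $            match z
Accept reached after 9 steps.

9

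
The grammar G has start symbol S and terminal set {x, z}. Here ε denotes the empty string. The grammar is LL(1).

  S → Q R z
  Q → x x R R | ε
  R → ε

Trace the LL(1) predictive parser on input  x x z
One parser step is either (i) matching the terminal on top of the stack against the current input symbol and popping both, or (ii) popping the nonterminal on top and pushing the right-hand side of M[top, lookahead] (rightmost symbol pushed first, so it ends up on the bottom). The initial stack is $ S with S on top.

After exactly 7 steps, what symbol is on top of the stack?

step 1: stack=$ S  input=x x z $  — expand S → Q R z
step 2: stack=$ z R Q  input=x x z $  — expand Q → x x R R
step 3: stack=$ z R R R x x  input=x x z $  — match x
step 4: stack=$ z R R R x  input=x z $  — match x
step 5: stack=$ z R R R  input=z $  — expand R → ε
step 6: stack=$ z R R  input=z $  — expand R → ε
step 7: stack=$ z R  input=z $  — expand R → ε
Stack after step 7: $ z (top = z).

z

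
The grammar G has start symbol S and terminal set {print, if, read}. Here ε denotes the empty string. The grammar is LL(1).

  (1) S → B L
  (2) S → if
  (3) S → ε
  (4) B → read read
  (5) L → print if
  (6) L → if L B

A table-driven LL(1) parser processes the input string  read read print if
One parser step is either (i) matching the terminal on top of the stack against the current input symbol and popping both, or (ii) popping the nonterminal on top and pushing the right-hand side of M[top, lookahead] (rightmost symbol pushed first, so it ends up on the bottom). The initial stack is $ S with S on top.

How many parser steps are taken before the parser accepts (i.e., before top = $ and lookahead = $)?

7

step 1: stack=$ S  input=read read print if $  — expand S → B L
step 2: stack=$ L B  input=read read print if $  — expand B → read read
step 3: stack=$ L read read  input=read read print if $  — match read
step 4: stack=$ L read  input=read print if $  — match read
step 5: stack=$ L  input=print if $  — expand L → print if
step 6: stack=$ if print  input=print if $  — match print
step 7: stack=$ if  input=if $  — match if
Accept reached after 7 steps.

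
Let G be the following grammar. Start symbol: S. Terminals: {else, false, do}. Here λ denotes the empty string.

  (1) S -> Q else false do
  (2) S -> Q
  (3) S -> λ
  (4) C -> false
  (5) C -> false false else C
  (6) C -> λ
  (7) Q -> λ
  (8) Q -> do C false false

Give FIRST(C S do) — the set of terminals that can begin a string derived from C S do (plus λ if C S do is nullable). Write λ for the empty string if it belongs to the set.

{do, else, false}

FIRST(C): from C->false we get {false}; from C->false false else C we get {false}; from C->λ we get {λ}. So FIRST(C) = {λ, false}.
FIRST(Q): from Q->λ we get {λ}; from Q->do C false false we get {do}. So FIRST(Q) = {λ, do}.
FIRST(S): from S->Q else false do we get {do, else}; from S->Q we get {λ, do}; from S->λ we get {λ}. So FIRST(S) = {λ, do, else}.
FIRST(C S do): take FIRST of each symbol in turn, carrying on past any symbol whose FIRST contains λ; result {do, else, false}.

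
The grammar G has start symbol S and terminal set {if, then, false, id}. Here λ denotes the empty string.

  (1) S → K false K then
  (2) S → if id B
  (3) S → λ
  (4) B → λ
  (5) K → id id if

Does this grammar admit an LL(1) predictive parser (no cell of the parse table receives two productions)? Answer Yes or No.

Yes

FIRST(S) = {λ, id, if}
FIRST(B) = {λ}
FIRST(K) = {id}
FOLLOW(S) = {$}
FOLLOW(B) = {$}
FOLLOW(K) = {false, then}
Each cell of M receives at most one production.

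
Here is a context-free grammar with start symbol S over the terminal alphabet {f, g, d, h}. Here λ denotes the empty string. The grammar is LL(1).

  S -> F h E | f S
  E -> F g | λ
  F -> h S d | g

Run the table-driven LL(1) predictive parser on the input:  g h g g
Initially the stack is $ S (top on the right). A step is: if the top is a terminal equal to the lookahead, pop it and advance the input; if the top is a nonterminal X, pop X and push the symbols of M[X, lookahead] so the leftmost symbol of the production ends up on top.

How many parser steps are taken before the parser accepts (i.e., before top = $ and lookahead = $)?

8

     Stack    Input      Action
  1  $ S      g h g g $  expand S -> F h E
  2  $ E h F  g h g g $  expand F -> g
  3  $ E h g  g h g g $  match g
  4  $ E h    h g g $    match h
  5  $ E      g g $      expand E -> F g
  6  $ g F    g g $      expand F -> g
  7  $ g g    g g $      match g
  8  $ g      g $        match g
Accept reached after 8 steps.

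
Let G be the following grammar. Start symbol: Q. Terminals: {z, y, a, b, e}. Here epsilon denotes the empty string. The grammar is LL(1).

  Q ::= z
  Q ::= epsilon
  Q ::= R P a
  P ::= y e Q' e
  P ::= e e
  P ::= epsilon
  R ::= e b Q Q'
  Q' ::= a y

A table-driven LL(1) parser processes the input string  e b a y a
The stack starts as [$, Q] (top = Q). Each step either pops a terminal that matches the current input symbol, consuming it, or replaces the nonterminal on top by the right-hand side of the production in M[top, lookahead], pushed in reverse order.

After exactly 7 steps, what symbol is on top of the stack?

step 1: stack=$ Q  input=e b a y a $  — expand Q ::= R P a
step 2: stack=$ a P R  input=e b a y a $  — expand R ::= e b Q Q'
step 3: stack=$ a P Q' Q b e  input=e b a y a $  — match e
step 4: stack=$ a P Q' Q b  input=b a y a $  — match b
step 5: stack=$ a P Q' Q  input=a y a $  — expand Q ::= epsilon
step 6: stack=$ a P Q'  input=a y a $  — expand Q' ::= a y
step 7: stack=$ a P y a  input=a y a $  — match a
Stack after step 7: $ a P y (top = y).

y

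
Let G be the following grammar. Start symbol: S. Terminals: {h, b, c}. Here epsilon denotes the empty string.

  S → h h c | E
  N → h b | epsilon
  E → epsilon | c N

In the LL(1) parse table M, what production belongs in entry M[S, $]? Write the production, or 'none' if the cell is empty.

FIRST(N) = {epsilon, h}
FIRST(E) = {epsilon, c}
FIRST(S) = {epsilon, c, h}  (via E)
FOLLOW(S) includes $ since S is the start symbol.
FOLLOW(S): S appears on no right-hand side. Thus FOLLOW(S) = {$}.
For S → h h c: FIRST(h h c) = {h}, so it goes in M[S, t] for t ∈ {h}.
For S → E: FIRST(E) = {epsilon, c}, so it goes in M[S, t] for t ∈ {c}; since epsilon ∈ FIRST, also for every t ∈ FOLLOW(S) = {$}.

S → E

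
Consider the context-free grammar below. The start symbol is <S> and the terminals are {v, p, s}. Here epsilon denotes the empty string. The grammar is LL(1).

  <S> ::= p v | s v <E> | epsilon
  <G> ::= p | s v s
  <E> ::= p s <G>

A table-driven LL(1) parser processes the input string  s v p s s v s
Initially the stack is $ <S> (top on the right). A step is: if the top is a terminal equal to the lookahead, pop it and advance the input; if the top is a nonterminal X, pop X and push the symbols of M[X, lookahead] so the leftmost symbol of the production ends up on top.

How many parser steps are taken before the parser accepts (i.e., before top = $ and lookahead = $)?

10

      Stack      Input            Action
   1  $ <S>      s v p s s v s $  expand <S> ::= s v <E>
   2  $ <E> v s  s v p s s v s $  match s
   3  $ <E> v    v p s s v s $    match v
   4  $ <E>      p s s v s $      expand <E> ::= p s <G>
   5  $ <G> s p  p s s v s $      match p
   6  $ <G> s    s s v s $        match s
   7  $ <G>      s v s $          expand <G> ::= s v s
   8  $ s v s    s v s $          match s
   9  $ s v      v s $            match v
  10  $ s        s $              match s
Accept reached after 10 steps.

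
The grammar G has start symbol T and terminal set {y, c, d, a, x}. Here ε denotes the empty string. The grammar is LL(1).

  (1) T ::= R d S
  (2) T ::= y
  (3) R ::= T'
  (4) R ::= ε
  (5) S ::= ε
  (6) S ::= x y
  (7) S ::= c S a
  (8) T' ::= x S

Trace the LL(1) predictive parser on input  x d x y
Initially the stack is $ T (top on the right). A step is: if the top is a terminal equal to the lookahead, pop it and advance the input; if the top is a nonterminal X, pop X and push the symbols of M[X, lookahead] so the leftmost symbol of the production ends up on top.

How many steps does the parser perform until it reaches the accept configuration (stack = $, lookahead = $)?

     Stack      Input      Action
  1  $ T        x d x y $  expand T ::= R d S
  2  $ S d R    x d x y $  expand R ::= T'
  3  $ S d T'   x d x y $  expand T' ::= x S
  4  $ S d S x  x d x y $  match x
  5  $ S d S    d x y $    expand S ::= ε
  6  $ S d      d x y $    match d
  7  $ S        x y $      expand S ::= x y
  8  $ y x      x y $      match x
  9  $ y        y $        match y
Accept reached after 9 steps.

9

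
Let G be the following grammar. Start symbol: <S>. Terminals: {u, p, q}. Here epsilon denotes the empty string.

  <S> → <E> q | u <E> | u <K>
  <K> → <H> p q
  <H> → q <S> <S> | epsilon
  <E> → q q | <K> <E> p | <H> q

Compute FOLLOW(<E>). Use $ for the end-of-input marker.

{$, p, q, u}

FIRST(<H>): from <H>→q <S> <S> we get {q}; from <H>→epsilon we get {epsilon}. So FIRST(<H>) = {epsilon, q}.
FIRST(<K>): from <K>→<H> p q we get {p, q}. So FIRST(<K>) = {p, q}.
FIRST(<E>): from <E>→q q we get {q}; from <E>→<K> <E> p we get {p, q}; from <E>→<H> q we get {q}. So FIRST(<E>) = {p, q}.
FIRST(<S>): from <S>→<E> q we get {p, q}; from <S>→u <E> we get {u}; from <S>→u <K> we get {u}. So FIRST(<S>) = {p, q, u}.
FOLLOW(<S>) includes $ since <S> is the start symbol.
FOLLOW(<H>): in <K>→<H> p q, <H> is followed by p q with FIRST {p}; in <E>→<H> q, <H> is followed by q with FIRST {q}. Thus FOLLOW(<H>) = {p, q}.
FOLLOW(<S>): in <H>→q <S> <S> (occurrence 1), <S> is followed by <S> with FIRST {p, q, u}; in <H>→q <S> <S> (occurrence 2), the suffix after <S> is empty, so FOLLOW(<S>) ⊇ FOLLOW(<H>) = {p, q}. Thus FOLLOW(<S>) = {$, p, q, u}.
FOLLOW(<K>): in <S>→u <K>, the suffix after <K> is empty, so FOLLOW(<K>) ⊇ FOLLOW(<S>) = {$, p, q, u}; in <E>→<K> <E> p, <K> is followed by <E> p with FIRST {p, q}. Thus FOLLOW(<K>) = {$, p, q, u}.
FOLLOW(<E>): in <S>→<E> q, <E> is followed by q with FIRST {q}; in <S>→u <E>, the suffix after <E> is empty, so FOLLOW(<E>) ⊇ FOLLOW(<S>) = {$, p, q, u}; in <E>→<K> <E> p, <E> is followed by p with FIRST {p}. Thus FOLLOW(<E>) = {$, p, q, u}.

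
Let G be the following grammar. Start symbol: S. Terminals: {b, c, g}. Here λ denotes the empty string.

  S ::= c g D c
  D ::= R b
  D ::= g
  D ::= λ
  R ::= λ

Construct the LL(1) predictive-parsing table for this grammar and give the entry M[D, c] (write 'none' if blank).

FIRST(S): from S::=c g D c we get {c}. So FIRST(S) = {c}.
FIRST(R): from R::=λ we get {λ}. So FIRST(R) = {λ}.
FIRST(D): from D::=R b we get {b}; from D::=g we get {g}; from D::=λ we get {λ}. So FIRST(D) = {λ, b, g}.
FOLLOW(S) includes $ since S is the start symbol.
FOLLOW(D): in S::=c g D c, D is followed by c with FIRST {c}. Thus FOLLOW(D) = {c}.
For D ::= R b: FIRST(R b) = {b}, so it goes in M[D, t] for t ∈ {b}.
For D ::= g: FIRST(g) = {g}, so it goes in M[D, t] for t ∈ {g}.
For D ::= λ: FIRST(λ) = {λ}, so it goes in M[D, t] for t ∈ {}; since λ ∈ FIRST, also for every t ∈ FOLLOW(D) = {c}.

D ::= λ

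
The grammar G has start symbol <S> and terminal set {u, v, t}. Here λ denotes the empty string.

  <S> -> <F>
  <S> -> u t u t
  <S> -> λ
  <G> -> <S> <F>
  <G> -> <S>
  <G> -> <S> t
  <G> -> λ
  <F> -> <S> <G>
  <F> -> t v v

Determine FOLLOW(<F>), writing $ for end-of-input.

{$, t, u}

FIRST(<S>): from <S>-><F> we get {λ, t, u}; from <S>->u t u t we get {u}; from <S>->λ we get {λ}. So FIRST(<S>) = {λ, t, u}.
FIRST(<G>): from <G>-><S> <F> we get {λ, t, u}; from <G>-><S> we get {λ, t, u}; from <G>-><S> t we get {t, u}; from <G>->λ we get {λ}. So FIRST(<G>) = {λ, t, u}.
FIRST(<F>): from <F>-><S> <G> we get {λ, t, u}; from <F>->t v v we get {t}. So FIRST(<F>) = {λ, t, u}.
FOLLOW(<S>) includes $ since <S> is the start symbol.
FOLLOW(<S>): in <G>-><S> <F>, <S> is followed by <F> with FIRST {λ, t, u}; in <G>-><S> <F>, the suffix after <S> is nullable, so FOLLOW(<S>) ⊇ FOLLOW(<G>) = {$, t, u}; in <G>-><S>, the suffix after <S> is empty, so FOLLOW(<S>) ⊇ FOLLOW(<G>) = {$, t, u}; in <G>-><S> t, <S> is followed by t with FIRST {t}; in <F>-><S> <G>, <S> is followed by <G> with FIRST {λ, t, u}; in <F>-><S> <G>, the suffix after <S> is nullable, so FOLLOW(<S>) ⊇ FOLLOW(<F>) = {$, t, u}. Thus FOLLOW(<S>) = {$, t, u}.
FOLLOW(<G>): in <F>-><S> <G>, the suffix after <G> is empty, so FOLLOW(<G>) ⊇ FOLLOW(<F>) = {$, t, u}. Thus FOLLOW(<G>) = {$, t, u}.
FOLLOW(<F>): in <S>-><F>, the suffix after <F> is empty, so FOLLOW(<F>) ⊇ FOLLOW(<S>) = {$, t, u}; in <G>-><S> <F>, the suffix after <F> is empty, so FOLLOW(<F>) ⊇ FOLLOW(<G>) = {$, t, u}. Thus FOLLOW(<F>) = {$, t, u}.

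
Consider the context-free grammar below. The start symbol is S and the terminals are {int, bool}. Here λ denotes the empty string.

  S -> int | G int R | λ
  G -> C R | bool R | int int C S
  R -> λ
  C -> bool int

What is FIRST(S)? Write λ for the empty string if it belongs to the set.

{λ, bool, int}

FIRST(R) = {λ}
FIRST(C) = {bool}
FIRST(G) = {bool, int}  (via C R)
FIRST(S) = {λ, bool, int}  (via G int R)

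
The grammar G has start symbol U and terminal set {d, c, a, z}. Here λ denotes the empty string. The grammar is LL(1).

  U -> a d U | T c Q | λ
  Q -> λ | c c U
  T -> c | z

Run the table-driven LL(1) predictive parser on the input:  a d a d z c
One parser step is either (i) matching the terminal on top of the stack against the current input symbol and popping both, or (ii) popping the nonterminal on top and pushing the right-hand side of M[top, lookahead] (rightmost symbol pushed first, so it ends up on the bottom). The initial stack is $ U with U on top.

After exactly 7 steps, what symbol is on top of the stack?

T

step 1: stack=$ U  input=a d a d z c $  — expand U -> a d U
step 2: stack=$ U d a  input=a d a d z c $  — match a
step 3: stack=$ U d  input=d a d z c $  — match d
step 4: stack=$ U  input=a d z c $  — expand U -> a d U
step 5: stack=$ U d a  input=a d z c $  — match a
step 6: stack=$ U d  input=d z c $  — match d
step 7: stack=$ U  input=z c $  — expand U -> T c Q
Stack after step 7: $ Q c T (top = T).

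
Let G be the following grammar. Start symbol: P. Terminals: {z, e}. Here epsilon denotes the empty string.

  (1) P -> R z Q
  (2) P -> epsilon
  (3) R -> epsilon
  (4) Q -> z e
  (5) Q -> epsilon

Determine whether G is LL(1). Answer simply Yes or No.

FIRST(P) = {epsilon, z}
FIRST(R) = {epsilon}
FIRST(Q) = {epsilon, z}
FOLLOW(P) = {$}
FOLLOW(R) = {z}
FOLLOW(Q) = {$}
Each cell of M receives at most one production.

Yes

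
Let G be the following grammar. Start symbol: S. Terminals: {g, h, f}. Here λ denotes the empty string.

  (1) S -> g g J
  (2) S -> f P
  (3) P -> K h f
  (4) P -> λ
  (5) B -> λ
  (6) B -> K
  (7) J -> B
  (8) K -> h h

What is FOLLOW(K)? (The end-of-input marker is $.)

FIRST(S) = {f, g}
FIRST(K) = {h}
FIRST(P) = {λ, h}  (via K h f)
FIRST(B) = {λ, h}  (via K)
FIRST(J) = {λ, h}  (via B)
FOLLOW(S) includes $ since S is the start symbol.
FOLLOW(S): S appears on no right-hand side. Thus FOLLOW(S) = {$}.
FOLLOW(P): in S->f P, the suffix after P is empty, so FOLLOW(P) ⊇ FOLLOW(S) = {$}. Thus FOLLOW(P) = {$}.
FOLLOW(J): in S->g g J, the suffix after J is empty, so FOLLOW(J) ⊇ FOLLOW(S) = {$}. Thus FOLLOW(J) = {$}.
FOLLOW(B): in J->B, the suffix after B is empty, so FOLLOW(B) ⊇ FOLLOW(J) = {$}. Thus FOLLOW(B) = {$}.
FOLLOW(K): in P->K h f, K is followed by h f with FIRST {h}; in B->K, the suffix after K is empty, so FOLLOW(K) ⊇ FOLLOW(B) = {$}. Thus FOLLOW(K) = {$, h}.

{$, h}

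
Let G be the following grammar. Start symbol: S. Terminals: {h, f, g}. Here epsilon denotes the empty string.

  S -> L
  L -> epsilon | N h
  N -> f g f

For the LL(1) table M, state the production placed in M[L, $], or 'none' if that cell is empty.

FIRST(N) = {f}
FIRST(L) = {epsilon, f}  (via N h)
FIRST(S) = {epsilon, f}  (via L)
FOLLOW(S) includes $ since S is the start symbol.
FOLLOW(S): S appears on no right-hand side. Thus FOLLOW(S) = {$}.
FOLLOW(L): in S->L, the suffix after L is empty, so FOLLOW(L) ⊇ FOLLOW(S) = {$}. Thus FOLLOW(L) = {$}.
For L -> epsilon: FIRST(epsilon) = {epsilon}, so it goes in M[L, t] for t ∈ {}; since epsilon ∈ FIRST, also for every t ∈ FOLLOW(L) = {$}.
For L -> N h: FIRST(N h) = {f}, so it goes in M[L, t] for t ∈ {f}.

L -> epsilon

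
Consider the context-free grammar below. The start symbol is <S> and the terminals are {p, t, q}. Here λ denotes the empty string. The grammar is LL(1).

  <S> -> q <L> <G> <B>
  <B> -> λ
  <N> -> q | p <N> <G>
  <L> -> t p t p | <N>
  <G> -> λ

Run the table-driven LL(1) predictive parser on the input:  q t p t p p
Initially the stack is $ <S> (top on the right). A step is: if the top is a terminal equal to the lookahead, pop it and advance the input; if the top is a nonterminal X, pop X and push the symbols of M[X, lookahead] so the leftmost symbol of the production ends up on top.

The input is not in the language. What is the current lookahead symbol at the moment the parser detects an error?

step 1: stack=$ <S>  input=q t p t p p $  — expand <S> -> q <L> <G> <B>
step 2: stack=$ <B> <G> <L> q  input=q t p t p p $  — match q
step 3: stack=$ <B> <G> <L>  input=t p t p p $  — expand <L> -> t p t p
step 4: stack=$ <B> <G> p t p t  input=t p t p p $  — match t
step 5: stack=$ <B> <G> p t p  input=p t p p $  — match p
step 6: stack=$ <B> <G> p t  input=t p p $  — match t
step 7: stack=$ <B> <G> p  input=p p $  — match p
step 8: stack=$ <B> <G>  input=p $  — error: M[<G>, p] is empty

p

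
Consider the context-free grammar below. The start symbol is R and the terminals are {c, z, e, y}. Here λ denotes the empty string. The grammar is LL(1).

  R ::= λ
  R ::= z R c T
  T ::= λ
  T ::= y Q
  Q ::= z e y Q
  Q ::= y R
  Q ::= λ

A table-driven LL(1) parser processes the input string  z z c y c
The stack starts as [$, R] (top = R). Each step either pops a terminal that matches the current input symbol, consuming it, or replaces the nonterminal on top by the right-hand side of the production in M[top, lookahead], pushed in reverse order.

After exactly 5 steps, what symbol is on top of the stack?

c

step 1: stack=$ R  input=z z c y c $  — expand R ::= z R c T
step 2: stack=$ T c R z  input=z z c y c $  — match z
step 3: stack=$ T c R  input=z c y c $  — expand R ::= z R c T
step 4: stack=$ T c T c R z  input=z c y c $  — match z
step 5: stack=$ T c T c R  input=c y c $  — expand R ::= λ
Stack after step 5: $ T c T c (top = c).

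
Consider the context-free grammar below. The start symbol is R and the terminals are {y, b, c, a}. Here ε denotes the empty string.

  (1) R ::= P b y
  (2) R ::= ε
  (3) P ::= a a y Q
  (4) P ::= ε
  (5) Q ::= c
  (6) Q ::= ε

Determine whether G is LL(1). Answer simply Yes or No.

Yes

FIRST(R) = {ε, a, b}
FIRST(P) = {ε, a}
FIRST(Q) = {ε, c}
FOLLOW(R) = {$}
FOLLOW(P) = {b}
FOLLOW(Q) = {b}
Each cell of M receives at most one production.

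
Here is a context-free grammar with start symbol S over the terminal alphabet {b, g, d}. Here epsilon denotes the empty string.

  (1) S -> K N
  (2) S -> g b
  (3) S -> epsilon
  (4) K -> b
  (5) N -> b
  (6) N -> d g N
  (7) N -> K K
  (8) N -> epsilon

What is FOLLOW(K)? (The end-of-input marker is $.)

{$, b, d}

FIRST(K) = {b}
FIRST(S) = {epsilon, b, g}  (via K N)
FIRST(N) = {epsilon, b, d}  (via K K)
FOLLOW(S) includes $ since S is the start symbol.
FOLLOW(S): S appears on no right-hand side. Thus FOLLOW(S) = {$}.
FOLLOW(N): in S->K N, the suffix after N is empty, so FOLLOW(N) ⊇ FOLLOW(S) = {$}; in N->d g N, the suffix after N is empty (adds nothing new). Thus FOLLOW(N) = {$}.
FOLLOW(K): in S->K N, K is followed by N with FIRST {epsilon, b, d}; in S->K N, the suffix after K is nullable, so FOLLOW(K) ⊇ FOLLOW(S) = {$}; in N->K K (occurrence 1), K is followed by K with FIRST {b}; in N->K K (occurrence 2), the suffix after K is empty, so FOLLOW(K) ⊇ FOLLOW(N) = {$}. Thus FOLLOW(K) = {$, b, d}.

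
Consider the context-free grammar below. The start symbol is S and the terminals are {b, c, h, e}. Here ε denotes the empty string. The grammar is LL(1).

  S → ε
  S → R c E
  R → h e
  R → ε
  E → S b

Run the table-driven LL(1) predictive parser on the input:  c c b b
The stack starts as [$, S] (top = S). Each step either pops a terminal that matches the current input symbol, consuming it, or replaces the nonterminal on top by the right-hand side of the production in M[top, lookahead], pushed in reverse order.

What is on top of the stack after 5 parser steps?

R

step 1: stack=$ S  input=c c b b $  — expand S → R c E
step 2: stack=$ E c R  input=c c b b $  — expand R → ε
step 3: stack=$ E c  input=c c b b $  — match c
step 4: stack=$ E  input=c b b $  — expand E → S b
step 5: stack=$ b S  input=c b b $  — expand S → R c E
Stack after step 5: $ b E c R (top = R).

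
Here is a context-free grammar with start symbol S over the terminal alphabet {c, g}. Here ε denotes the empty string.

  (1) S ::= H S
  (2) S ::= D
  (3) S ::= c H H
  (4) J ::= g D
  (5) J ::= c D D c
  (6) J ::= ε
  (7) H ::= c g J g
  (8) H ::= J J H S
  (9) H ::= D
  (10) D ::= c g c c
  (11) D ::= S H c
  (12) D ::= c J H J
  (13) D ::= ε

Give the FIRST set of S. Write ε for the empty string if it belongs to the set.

FIRST(J) = {ε, c, g}
FIRST(S) = {ε, c, g}  (via H S, D)
FIRST(H) = {ε, c, g}  (via J J H S, D)
FIRST(D) = {ε, c, g}  (via S H c)

{ε, c, g}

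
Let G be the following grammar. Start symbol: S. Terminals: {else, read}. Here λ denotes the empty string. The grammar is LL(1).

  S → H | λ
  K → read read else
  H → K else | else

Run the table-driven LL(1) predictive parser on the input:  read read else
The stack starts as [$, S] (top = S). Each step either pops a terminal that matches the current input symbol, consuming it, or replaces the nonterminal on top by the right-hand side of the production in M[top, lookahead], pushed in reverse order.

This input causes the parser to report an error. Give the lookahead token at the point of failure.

$

step 1: stack=$ S  input=read read else $  — expand S → H
step 2: stack=$ H  input=read read else $  — expand H → K else
step 3: stack=$ else K  input=read read else $  — expand K → read read else
step 4: stack=$ else else read read  input=read read else $  — match read
step 5: stack=$ else else read  input=read else $  — match read
step 6: stack=$ else else  input=else $  — match else
step 7: stack=$ else  input=$  — error: top is terminal else but lookahead is $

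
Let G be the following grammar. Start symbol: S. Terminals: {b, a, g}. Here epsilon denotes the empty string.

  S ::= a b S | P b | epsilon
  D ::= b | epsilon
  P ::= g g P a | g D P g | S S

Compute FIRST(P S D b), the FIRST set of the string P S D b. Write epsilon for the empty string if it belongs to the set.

{a, b, g}

FIRST(D): from D::=b we get {b}; from D::=epsilon we get {epsilon}. So FIRST(D) = {epsilon, b}.
FIRST(S): from S::=a b S we get {a}; from S::=P b we get {a, b, g}; from S::=epsilon we get {epsilon}. So FIRST(S) = {epsilon, a, b, g}.
FIRST(P): from P::=g g P a we get {g}; from P::=g D P g we get {g}; from P::=S S we get {epsilon, a, b, g}. So FIRST(P) = {epsilon, a, b, g}.
FIRST(P S D b): take FIRST of each symbol in turn, carrying on past any symbol whose FIRST contains epsilon; result {a, b, g}.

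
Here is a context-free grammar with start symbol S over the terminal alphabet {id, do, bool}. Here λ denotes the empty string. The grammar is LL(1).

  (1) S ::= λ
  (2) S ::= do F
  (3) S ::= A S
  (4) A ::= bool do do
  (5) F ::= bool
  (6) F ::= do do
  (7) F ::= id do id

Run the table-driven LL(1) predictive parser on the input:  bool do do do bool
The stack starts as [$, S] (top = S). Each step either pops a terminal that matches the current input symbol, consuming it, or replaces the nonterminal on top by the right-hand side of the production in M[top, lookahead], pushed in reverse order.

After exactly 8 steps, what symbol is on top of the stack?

bool

     Stack           Input                 Action
  1  $ S             bool do do do bool $  expand S ::= A S
  2  $ S A           bool do do do bool $  expand A ::= bool do do
  3  $ S do do bool  bool do do do bool $  match bool
  4  $ S do do       do do do bool $       match do
  5  $ S do          do do bool $          match do
  6  $ S             do bool $             expand S ::= do F
  7  $ F do          do bool $             match do
  8  $ F             bool $                expand F ::= bool
Stack after step 8: $ bool (top = bool).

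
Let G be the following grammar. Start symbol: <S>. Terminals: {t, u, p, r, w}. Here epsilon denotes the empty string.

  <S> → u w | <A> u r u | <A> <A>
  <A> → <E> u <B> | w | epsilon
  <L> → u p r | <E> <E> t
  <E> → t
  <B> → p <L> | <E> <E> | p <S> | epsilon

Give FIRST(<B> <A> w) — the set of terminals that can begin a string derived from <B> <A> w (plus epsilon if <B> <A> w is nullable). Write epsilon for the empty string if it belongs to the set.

{p, t, w}

FIRST(<E>) = {t}
FIRST(<A>) = {epsilon, t, w}  (via <E> u <B>)
FIRST(<L>) = {t, u}  (via <E> <E> t)
FIRST(<B>) = {epsilon, p, t}  (via <E> <E>)
FIRST(<S>) = {epsilon, t, u, w}  (via <A> u r u, <A> <A>)
FIRST(<B> <A> w): take FIRST of each symbol in turn, carrying on past any symbol whose FIRST contains epsilon; result {p, t, w}.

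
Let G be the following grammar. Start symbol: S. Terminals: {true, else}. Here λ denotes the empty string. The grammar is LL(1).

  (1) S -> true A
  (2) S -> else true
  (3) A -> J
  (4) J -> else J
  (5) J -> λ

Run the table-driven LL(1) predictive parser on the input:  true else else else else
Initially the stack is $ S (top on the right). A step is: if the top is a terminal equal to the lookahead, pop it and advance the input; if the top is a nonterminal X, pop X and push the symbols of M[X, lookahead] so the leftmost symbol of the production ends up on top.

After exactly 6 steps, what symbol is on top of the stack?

step 1: stack=$ S  input=true else else else else $  — expand S -> true A
step 2: stack=$ A true  input=true else else else else $  — match true
step 3: stack=$ A  input=else else else else $  — expand A -> J
step 4: stack=$ J  input=else else else else $  — expand J -> else J
step 5: stack=$ J else  input=else else else else $  — match else
step 6: stack=$ J  input=else else else $  — expand J -> else J
Stack after step 6: $ J else (top = else).

else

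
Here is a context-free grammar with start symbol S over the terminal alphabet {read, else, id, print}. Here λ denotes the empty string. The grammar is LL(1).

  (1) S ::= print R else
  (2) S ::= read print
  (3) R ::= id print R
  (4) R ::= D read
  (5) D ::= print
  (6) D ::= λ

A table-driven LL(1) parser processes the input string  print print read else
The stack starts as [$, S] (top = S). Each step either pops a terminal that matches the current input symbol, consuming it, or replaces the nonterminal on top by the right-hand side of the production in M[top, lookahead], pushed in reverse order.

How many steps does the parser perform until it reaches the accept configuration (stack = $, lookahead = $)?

7

     Stack              Input                    Action
  1  $ S                print print read else $  expand S ::= print R else
  2  $ else R print     print print read else $  match print
  3  $ else R           print read else $        expand R ::= D read
  4  $ else read D      print read else $        expand D ::= print
  5  $ else read print  print read else $        match print
  6  $ else read        read else $              match read
  7  $ else             else $                   match else
Accept reached after 7 steps.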